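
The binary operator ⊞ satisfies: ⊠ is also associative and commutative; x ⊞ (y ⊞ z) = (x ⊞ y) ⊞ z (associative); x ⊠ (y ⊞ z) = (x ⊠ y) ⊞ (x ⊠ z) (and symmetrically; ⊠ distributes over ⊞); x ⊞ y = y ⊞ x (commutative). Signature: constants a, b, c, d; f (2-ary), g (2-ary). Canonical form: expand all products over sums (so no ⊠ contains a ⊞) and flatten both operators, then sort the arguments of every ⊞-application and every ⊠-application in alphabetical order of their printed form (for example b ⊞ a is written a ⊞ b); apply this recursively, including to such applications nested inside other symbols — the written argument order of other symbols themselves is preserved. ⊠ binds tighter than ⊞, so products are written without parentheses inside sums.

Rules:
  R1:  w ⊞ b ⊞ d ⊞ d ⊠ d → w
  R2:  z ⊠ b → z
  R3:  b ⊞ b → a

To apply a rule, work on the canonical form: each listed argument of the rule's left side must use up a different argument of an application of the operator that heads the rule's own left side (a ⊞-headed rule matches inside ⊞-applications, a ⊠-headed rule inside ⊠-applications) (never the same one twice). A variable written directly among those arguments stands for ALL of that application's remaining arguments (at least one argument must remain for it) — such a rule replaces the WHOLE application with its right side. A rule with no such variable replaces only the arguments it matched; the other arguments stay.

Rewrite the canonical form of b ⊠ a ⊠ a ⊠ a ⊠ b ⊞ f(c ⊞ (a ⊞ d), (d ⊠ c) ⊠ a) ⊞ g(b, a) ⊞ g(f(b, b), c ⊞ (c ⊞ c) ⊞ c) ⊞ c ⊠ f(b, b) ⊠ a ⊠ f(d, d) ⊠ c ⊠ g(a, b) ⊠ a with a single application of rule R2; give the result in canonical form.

Canonical form:  a ⊠ a ⊠ a ⊠ b ⊠ b ⊞ a ⊠ a ⊠ c ⊠ c ⊠ f(b, b) ⊠ f(d, d) ⊠ g(a, b) ⊞ f(a ⊞ c ⊞ d, a ⊠ c ⊠ d) ⊞ g(b, a) ⊞ g(f(b, b), c ⊞ c ⊞ c ⊞ c)
R2 matches:  uses b;  z := a ⊠ a ⊠ a ⊠ b
The variable takes the whole remainder — replace the entire application.
New term:  a ⊠ a ⊠ a ⊠ b ⊞ a ⊠ a ⊠ c ⊠ c ⊠ f(b, b) ⊠ f(d, d) ⊠ g(a, b) ⊞ f(a ⊞ c ⊞ d, a ⊠ c ⊠ d) ⊞ g(b, a) ⊞ g(f(b, b), c ⊞ c ⊞ c ⊞ c)

Answer: a ⊠ a ⊠ a ⊠ b ⊞ a ⊠ a ⊠ c ⊠ c ⊠ f(b, b) ⊠ f(d, d) ⊠ g(a, b) ⊞ f(a ⊞ c ⊞ d, a ⊠ c ⊠ d) ⊞ g(b, a) ⊞ g(f(b, b), c ⊞ c ⊞ c ⊞ c)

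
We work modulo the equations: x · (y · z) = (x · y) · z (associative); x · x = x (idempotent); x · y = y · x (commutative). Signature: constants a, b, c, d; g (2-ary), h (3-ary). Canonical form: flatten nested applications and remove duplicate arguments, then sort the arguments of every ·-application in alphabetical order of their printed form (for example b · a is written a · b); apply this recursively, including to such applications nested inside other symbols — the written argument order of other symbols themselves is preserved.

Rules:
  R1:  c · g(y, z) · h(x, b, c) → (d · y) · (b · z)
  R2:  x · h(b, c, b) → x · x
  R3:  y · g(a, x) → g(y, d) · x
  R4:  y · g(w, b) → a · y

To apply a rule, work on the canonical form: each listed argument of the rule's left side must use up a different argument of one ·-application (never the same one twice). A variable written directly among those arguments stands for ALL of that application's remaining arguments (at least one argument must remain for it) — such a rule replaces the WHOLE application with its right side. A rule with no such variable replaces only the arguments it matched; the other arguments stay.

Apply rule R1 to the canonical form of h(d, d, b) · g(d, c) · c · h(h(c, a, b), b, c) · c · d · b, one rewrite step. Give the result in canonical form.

Canonical form:  b · c · d · g(d, c) · h(d, d, b) · h(h(c, a, b), b, c)
R1 matches:  uses c, g(d, c), h(h(c, a, b), b, c);  x := h(c, a, b), y := d, z := c
Giving:  b · c · d · h(d, d, b)

Answer: b · c · d · h(d, d, b)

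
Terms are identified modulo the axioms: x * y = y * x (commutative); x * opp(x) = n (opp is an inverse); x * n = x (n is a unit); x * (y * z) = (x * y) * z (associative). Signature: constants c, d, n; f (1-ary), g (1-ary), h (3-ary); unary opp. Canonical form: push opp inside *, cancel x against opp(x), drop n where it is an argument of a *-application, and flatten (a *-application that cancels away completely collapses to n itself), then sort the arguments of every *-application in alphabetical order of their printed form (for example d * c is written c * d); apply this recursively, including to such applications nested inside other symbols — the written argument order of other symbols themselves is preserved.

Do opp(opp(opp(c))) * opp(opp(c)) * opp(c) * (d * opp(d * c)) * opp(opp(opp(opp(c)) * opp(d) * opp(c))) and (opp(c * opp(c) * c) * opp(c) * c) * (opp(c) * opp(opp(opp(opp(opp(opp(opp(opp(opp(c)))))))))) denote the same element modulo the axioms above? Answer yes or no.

Left:  opp(opp(opp(c))) * opp(opp(c)) * opp(c) * (d * opp(d * c)) * opp(opp(opp(opp(c)) * opp(d) * opp(c)))
  Push opp inside:  distribute opp over * and collapse double opp
  Combine occurrences:  opp(c) * opp(c) * opp(d)
Right:  (opp(c * opp(c) * c) * opp(c) * c) * (opp(c) * opp(opp(opp(opp(opp(opp(opp(opp(opp(c))))))))))
  Push opp inside:  distribute opp over * and collapse double opp
  Collect terms:  opp(c) * opp(c) * opp(c)

Answer: no — opp(c) * opp(c) * opp(d) vs opp(c) * opp(c) * opp(c)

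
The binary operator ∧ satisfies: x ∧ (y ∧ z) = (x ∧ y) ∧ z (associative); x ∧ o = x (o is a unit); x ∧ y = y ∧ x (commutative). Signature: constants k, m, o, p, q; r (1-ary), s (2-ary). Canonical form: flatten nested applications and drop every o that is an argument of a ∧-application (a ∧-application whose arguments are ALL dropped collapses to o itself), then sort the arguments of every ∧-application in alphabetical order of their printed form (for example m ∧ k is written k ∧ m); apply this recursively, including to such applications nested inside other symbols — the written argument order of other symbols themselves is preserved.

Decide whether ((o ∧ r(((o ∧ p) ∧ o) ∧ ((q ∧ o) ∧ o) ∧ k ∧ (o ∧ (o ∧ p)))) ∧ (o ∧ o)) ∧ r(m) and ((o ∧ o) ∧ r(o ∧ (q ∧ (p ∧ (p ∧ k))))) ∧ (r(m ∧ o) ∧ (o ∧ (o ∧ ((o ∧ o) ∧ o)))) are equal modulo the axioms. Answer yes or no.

Left:  ((o ∧ r(((o ∧ p) ∧ o) ∧ ((q ∧ o) ∧ o) ∧ k ∧ (o ∧ (o ∧ p)))) ∧ (o ∧ o)) ∧ r(m)
  Merge nested applications:  o ∧ r(((o ∧ p) ∧ o) ∧ ((q ∧ o) ∧ o) ∧ k ∧ (o ∧ (o ∧ p))) ∧ o ∧ o ∧ r(m)
  Inside:  r(((o ∧ p) ∧ o) ∧ ((q ∧ o) ∧ o) ∧ k ∧ (o ∧ (o ∧ p)))  →  r(k ∧ p ∧ p ∧ q)
  Drop the unit:  drop o (×3)
  Sort arguments:  r(k ∧ p ∧ p ∧ q) ∧ r(m)
Right:  ((o ∧ o) ∧ r(o ∧ (q ∧ (p ∧ (p ∧ k))))) ∧ (r(m ∧ o) ∧ (o ∧ (o ∧ ((o ∧ o) ∧ o))))
  Un-nest:  o ∧ o ∧ r(o ∧ (q ∧ (p ∧ (p ∧ k)))) ∧ r(m ∧ o) ∧ o ∧ o ∧ o ∧ o ∧ o
  Simplify inside:  r(o ∧ (q ∧ (p ∧ (p ∧ k))))  →  r(k ∧ p ∧ p ∧ q)
  Inside:  r(m ∧ o)  →  r(m)
  Drop the unit:  drop o (×7)
  Sort arguments:  r(k ∧ p ∧ p ∧ q) ∧ r(m)

Answer: yes — both canonical forms are r(k ∧ p ∧ p ∧ q) ∧ r(m)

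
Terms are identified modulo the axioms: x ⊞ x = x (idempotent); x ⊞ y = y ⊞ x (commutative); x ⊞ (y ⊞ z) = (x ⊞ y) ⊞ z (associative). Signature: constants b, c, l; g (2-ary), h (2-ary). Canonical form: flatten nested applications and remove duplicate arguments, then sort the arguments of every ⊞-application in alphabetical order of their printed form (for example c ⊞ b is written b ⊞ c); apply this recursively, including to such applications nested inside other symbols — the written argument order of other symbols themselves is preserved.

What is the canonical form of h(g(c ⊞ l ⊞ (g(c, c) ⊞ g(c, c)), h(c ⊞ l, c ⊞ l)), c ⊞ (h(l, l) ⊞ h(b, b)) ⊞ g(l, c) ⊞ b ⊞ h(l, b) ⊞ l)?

Work inside:  c ⊞ (h(l, l) ⊞ h(b, b)) ⊞ g(l, c) ⊞ b ⊞ h(l, b) ⊞ l
Merge nested applications:  c ⊞ h(l, l) ⊞ h(b, b) ⊞ g(l, c) ⊞ b ⊞ h(l, b) ⊞ l
Order the arguments:  b ⊞ c ⊞ g(l, c) ⊞ h(b, b) ⊞ h(l, b) ⊞ h(l, l) ⊞ l
Put back:  h(g(c ⊞ g(c, c) ⊞ l, h(c ⊞ l, c ⊞ l)), b ⊞ c ⊞ g(l, c) ⊞ h(b, b) ⊞ h(l, b) ⊞ h(l, l) ⊞ l)

Answer: h(g(c ⊞ g(c, c) ⊞ l, h(c ⊞ l, c ⊞ l)), b ⊞ c ⊞ g(l, c) ⊞ h(b, b) ⊞ h(l, b) ⊞ h(l, l) ⊞ l)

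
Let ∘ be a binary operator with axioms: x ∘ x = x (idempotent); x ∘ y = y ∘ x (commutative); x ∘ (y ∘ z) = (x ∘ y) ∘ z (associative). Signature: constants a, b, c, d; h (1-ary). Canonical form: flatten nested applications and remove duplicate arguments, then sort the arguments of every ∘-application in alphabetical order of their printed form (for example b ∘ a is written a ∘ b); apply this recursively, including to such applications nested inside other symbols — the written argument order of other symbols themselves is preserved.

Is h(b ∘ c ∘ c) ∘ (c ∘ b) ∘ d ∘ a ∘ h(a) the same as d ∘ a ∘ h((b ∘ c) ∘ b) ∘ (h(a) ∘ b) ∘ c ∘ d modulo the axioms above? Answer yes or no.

Answer: yes — both canonical forms are a ∘ b ∘ c ∘ d ∘ h(a) ∘ h(b ∘ c)

Derivation:
Left:  h(b ∘ c ∘ c) ∘ (c ∘ b) ∘ d ∘ a ∘ h(a)
  Un-nest:  h(b ∘ c ∘ c) ∘ c ∘ b ∘ d ∘ a ∘ h(a)
  Canonicalize subterm:  h(b ∘ c ∘ c)  →  h(b ∘ c)
  Sort arguments:  a ∘ b ∘ c ∘ d ∘ h(a) ∘ h(b ∘ c)
Right:  d ∘ a ∘ h((b ∘ c) ∘ b) ∘ (h(a) ∘ b) ∘ c ∘ d
  Un-nest:  d ∘ a ∘ h((b ∘ c) ∘ b) ∘ h(a) ∘ b ∘ c ∘ d
  Simplify inside:  h((b ∘ c) ∘ b)  →  h(b ∘ c)
  Drop duplicates:  drop duplicate d
  Order the arguments:  a ∘ b ∘ c ∘ d ∘ h(a) ∘ h(b ∘ c)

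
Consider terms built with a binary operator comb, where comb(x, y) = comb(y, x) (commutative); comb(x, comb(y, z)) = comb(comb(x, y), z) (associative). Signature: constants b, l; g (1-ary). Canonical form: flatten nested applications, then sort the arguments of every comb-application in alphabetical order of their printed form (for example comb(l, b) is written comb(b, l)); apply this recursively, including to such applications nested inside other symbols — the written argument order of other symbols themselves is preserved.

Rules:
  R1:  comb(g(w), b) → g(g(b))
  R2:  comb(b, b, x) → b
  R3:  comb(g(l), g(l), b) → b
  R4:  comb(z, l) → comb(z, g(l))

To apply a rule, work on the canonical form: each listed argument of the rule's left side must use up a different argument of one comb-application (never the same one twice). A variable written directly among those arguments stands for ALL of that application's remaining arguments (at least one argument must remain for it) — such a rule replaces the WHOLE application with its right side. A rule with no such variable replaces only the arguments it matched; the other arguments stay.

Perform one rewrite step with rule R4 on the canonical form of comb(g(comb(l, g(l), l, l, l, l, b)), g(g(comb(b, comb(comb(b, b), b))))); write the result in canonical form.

Answer: comb(g(comb(b, g(l), g(l), l, l, l, l)), g(g(comb(b, b, b, b))))

Derivation:
Canonical form:  comb(g(comb(b, g(l), l, l, l, l, l)), g(g(comb(b, b, b, b))))
Apply R4:  consuming l;  z := comb(b, g(l), l, l, l, l)
Every leftover argument binds to the variable; the entire application is replaced.
New term:  comb(g(comb(b, g(l), g(l), l, l, l, l)), g(g(comb(b, b, b, b))))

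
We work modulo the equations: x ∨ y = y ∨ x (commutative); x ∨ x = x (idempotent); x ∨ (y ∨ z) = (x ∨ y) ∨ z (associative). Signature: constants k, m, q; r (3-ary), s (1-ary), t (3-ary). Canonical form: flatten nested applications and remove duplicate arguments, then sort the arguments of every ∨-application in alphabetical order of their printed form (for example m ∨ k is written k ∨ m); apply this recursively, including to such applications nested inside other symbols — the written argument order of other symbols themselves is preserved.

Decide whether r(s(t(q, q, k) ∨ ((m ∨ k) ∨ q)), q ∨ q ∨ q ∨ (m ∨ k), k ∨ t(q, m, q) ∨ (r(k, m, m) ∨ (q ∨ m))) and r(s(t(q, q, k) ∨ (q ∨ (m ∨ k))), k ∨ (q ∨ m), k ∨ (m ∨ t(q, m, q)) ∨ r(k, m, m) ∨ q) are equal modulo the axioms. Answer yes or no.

Answer: yes — both canonical forms are r(s(k ∨ m ∨ q ∨ t(q, q, k)), k ∨ m ∨ q, k ∨ m ∨ q ∨ r(k, m, m) ∨ t(q, m, q))

Derivation:
Left:  r(s(t(q, q, k) ∨ ((m ∨ k) ∨ q)), q ∨ q ∨ q ∨ (m ∨ k), k ∨ t(q, m, q) ∨ (r(k, m, m) ∨ (q ∨ m)))
  Work inside:  k ∨ t(q, m, q) ∨ (r(k, m, m) ∨ (q ∨ m))
  Un-nest:  k ∨ t(q, m, q) ∨ r(k, m, m) ∨ q ∨ m
  Sort:  k ∨ m ∨ q ∨ r(k, m, m) ∨ t(q, m, q)
  Put back:  r(s(k ∨ m ∨ q ∨ t(q, q, k)), k ∨ m ∨ q, k ∨ m ∨ q ∨ r(k, m, m) ∨ t(q, m, q))
Right:  r(s(t(q, q, k) ∨ (q ∨ (m ∨ k))), k ∨ (q ∨ m), k ∨ (m ∨ t(q, m, q)) ∨ r(k, m, m) ∨ q)
  Work inside:  k ∨ (m ∨ t(q, m, q)) ∨ r(k, m, m) ∨ q
  Merge nested applications:  k ∨ m ∨ t(q, m, q) ∨ r(k, m, m) ∨ q
  Sort:  k ∨ m ∨ q ∨ r(k, m, m) ∨ t(q, m, q)
  Reassemble:  r(s(k ∨ m ∨ q ∨ t(q, q, k)), k ∨ m ∨ q, k ∨ m ∨ q ∨ r(k, m, m) ∨ t(q, m, q))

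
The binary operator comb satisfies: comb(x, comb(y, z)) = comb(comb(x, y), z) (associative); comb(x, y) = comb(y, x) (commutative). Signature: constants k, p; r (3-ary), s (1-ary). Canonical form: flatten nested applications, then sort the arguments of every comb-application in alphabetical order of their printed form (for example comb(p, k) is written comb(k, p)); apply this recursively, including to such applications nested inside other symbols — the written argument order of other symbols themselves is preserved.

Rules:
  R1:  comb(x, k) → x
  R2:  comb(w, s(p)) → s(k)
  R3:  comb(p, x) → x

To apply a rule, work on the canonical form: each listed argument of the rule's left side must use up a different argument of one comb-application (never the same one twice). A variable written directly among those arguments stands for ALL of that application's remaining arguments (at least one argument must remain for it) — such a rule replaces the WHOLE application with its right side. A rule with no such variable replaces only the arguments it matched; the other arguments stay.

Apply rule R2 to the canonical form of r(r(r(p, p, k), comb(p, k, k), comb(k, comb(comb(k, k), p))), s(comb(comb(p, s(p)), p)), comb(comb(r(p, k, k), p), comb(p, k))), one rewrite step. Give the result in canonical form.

Answer: r(r(r(p, p, k), comb(k, k, p), comb(k, k, k, p)), s(s(k)), comb(k, p, p, r(p, k, k)))

Derivation:
Canonical form:  r(r(r(p, p, k), comb(k, k, p), comb(k, k, k, p)), s(comb(p, p, s(p))), comb(k, p, p, r(p, k, k)))
Apply R2:  consuming s(p);  w := comb(p, p)
Every leftover argument binds to the variable; the entire application is replaced.
New term:  r(r(r(p, p, k), comb(k, k, p), comb(k, k, k, p)), s(s(k)), comb(k, p, p, r(p, k, k)))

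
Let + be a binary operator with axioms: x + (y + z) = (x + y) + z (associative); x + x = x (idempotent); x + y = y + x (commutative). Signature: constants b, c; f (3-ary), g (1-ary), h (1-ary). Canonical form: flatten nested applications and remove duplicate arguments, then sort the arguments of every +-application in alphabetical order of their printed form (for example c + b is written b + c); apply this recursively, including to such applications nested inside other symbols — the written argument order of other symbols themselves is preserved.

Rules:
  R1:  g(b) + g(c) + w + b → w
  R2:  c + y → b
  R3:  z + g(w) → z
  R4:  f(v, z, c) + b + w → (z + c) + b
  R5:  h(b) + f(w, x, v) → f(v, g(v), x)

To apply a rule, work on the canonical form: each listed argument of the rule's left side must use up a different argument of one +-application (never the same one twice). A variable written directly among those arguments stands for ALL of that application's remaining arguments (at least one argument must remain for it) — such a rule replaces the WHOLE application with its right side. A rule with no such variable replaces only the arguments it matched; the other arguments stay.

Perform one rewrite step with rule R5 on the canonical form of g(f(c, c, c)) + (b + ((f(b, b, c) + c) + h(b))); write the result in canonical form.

Answer: b + c + f(c, g(c), b) + g(f(c, c, c))

Derivation:
Canonical form:  b + c + f(b, b, c) + g(f(c, c, c)) + h(b)
Apply R5:  consuming f(b, b, c), h(b);  v := c, w := b, x := b
New term:  b + c + f(c, g(c), b) + g(f(c, c, c))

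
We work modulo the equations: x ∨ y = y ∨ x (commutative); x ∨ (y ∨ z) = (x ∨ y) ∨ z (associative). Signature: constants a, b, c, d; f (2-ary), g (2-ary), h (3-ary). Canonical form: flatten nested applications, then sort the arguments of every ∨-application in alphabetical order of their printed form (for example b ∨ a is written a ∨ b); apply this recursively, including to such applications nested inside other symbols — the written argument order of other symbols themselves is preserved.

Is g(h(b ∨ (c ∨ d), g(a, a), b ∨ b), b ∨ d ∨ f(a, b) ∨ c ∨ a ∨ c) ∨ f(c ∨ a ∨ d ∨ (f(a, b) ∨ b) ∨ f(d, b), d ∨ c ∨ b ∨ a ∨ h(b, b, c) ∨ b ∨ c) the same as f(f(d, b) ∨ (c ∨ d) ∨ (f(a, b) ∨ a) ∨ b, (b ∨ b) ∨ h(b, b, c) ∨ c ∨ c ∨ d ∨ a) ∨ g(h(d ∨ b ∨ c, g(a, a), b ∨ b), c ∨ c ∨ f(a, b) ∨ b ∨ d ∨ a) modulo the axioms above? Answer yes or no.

Left:  g(h(b ∨ (c ∨ d), g(a, a), b ∨ b), b ∨ d ∨ f(a, b) ∨ c ∨ a ∨ c) ∨ f(c ∨ a ∨ d ∨ (f(a, b) ∨ b) ∨ f(d, b), d ∨ c ∨ b ∨ a ∨ h(b, b, c) ∨ b ∨ c)
  Canonicalize subterm:  g(h(b ∨ (c ∨ d), g(a, a), b ∨ b), b ∨ d ∨ f(a, b) ∨ c ∨ a ∨ c)  →  g(h(b ∨ c ∨ d, g(a, a), b ∨ b), a ∨ b ∨ c ∨ c ∨ d ∨ f(a, b))
  Simplify inside:  f(c ∨ a ∨ d ∨ (f(a, b) ∨ b) ∨ f(d, b), d ∨ c ∨ b ∨ a ∨ h(b, b, c) ∨ b ∨ c)  →  f(a ∨ b ∨ c ∨ d ∨ f(a, b) ∨ f(d, b), a ∨ b ∨ b ∨ c ∨ c ∨ d ∨ h(b, b, c))
  Sort arguments:  f(a ∨ b ∨ c ∨ d ∨ f(a, b) ∨ f(d, b), a ∨ b ∨ b ∨ c ∨ c ∨ d ∨ h(b, b, c)) ∨ g(h(b ∨ c ∨ d, g(a, a), b ∨ b), a ∨ b ∨ c ∨ c ∨ d ∨ f(a, b))
Right:  f(f(d, b) ∨ (c ∨ d) ∨ (f(a, b) ∨ a) ∨ b, (b ∨ b) ∨ h(b, b, c) ∨ c ∨ c ∨ d ∨ a) ∨ g(h(d ∨ b ∨ c, g(a, a), b ∨ b), c ∨ c ∨ f(a, b) ∨ b ∨ d ∨ a)
  Simplify inside:  f(f(d, b) ∨ (c ∨ d) ∨ (f(a, b) ∨ a) ∨ b, (b ∨ b) ∨ h(b, b, c) ∨ c ∨ c ∨ d ∨ a)  →  f(a ∨ b ∨ c ∨ d ∨ f(a, b) ∨ f(d, b), a ∨ b ∨ b ∨ c ∨ c ∨ d ∨ h(b, b, c))
  Inside:  g(h(d ∨ b ∨ c, g(a, a), b ∨ b), c ∨ c ∨ f(a, b) ∨ b ∨ d ∨ a)  →  g(h(b ∨ c ∨ d, g(a, a), b ∨ b), a ∨ b ∨ c ∨ c ∨ d ∨ f(a, b))
  Sort arguments:  f(a ∨ b ∨ c ∨ d ∨ f(a, b) ∨ f(d, b), a ∨ b ∨ b ∨ c ∨ c ∨ d ∨ h(b, b, c)) ∨ g(h(b ∨ c ∨ d, g(a, a), b ∨ b), a ∨ b ∨ c ∨ c ∨ d ∨ f(a, b))

Answer: yes — both canonical forms are f(a ∨ b ∨ c ∨ d ∨ f(a, b) ∨ f(d, b), a ∨ b ∨ b ∨ c ∨ c ∨ d ∨ h(b, b, c)) ∨ g(h(b ∨ c ∨ d, g(a, a), b ∨ b), a ∨ b ∨ c ∨ c ∨ d ∨ f(a, b))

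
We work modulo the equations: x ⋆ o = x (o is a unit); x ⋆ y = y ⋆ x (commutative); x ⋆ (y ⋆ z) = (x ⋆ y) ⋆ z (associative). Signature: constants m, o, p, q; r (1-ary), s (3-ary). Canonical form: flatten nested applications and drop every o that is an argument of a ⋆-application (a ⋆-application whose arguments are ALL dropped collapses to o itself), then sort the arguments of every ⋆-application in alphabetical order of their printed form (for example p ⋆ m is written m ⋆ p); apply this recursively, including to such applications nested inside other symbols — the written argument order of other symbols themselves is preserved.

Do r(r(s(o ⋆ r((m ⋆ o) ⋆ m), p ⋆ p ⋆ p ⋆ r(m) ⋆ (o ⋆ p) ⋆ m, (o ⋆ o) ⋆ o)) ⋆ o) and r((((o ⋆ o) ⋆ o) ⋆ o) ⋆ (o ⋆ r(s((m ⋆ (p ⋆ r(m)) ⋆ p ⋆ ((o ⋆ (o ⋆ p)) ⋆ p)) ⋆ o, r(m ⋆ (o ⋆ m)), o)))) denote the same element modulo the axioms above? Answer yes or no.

Left:  r(r(s(o ⋆ r((m ⋆ o) ⋆ m), p ⋆ p ⋆ p ⋆ r(m) ⋆ (o ⋆ p) ⋆ m, (o ⋆ o) ⋆ o)) ⋆ o)
  Focus inside:  r(s(o ⋆ r((m ⋆ o) ⋆ m), p ⋆ p ⋆ p ⋆ r(m) ⋆ (o ⋆ p) ⋆ m, (o ⋆ o) ⋆ o)) ⋆ o
  Simplify inside:  r(s(o ⋆ r((m ⋆ o) ⋆ m), p ⋆ p ⋆ p ⋆ r(m) ⋆ (o ⋆ p) ⋆ m, (o ⋆ o) ⋆ o))  →  r(s(r(m ⋆ m), m ⋆ p ⋆ p ⋆ p ⋆ p ⋆ r(m), o))
  Unit:  drop o
  Sort:  r(s(r(m ⋆ m), m ⋆ p ⋆ p ⋆ p ⋆ p ⋆ r(m), o))
  Put back:  r(r(s(r(m ⋆ m), m ⋆ p ⋆ p ⋆ p ⋆ p ⋆ r(m), o)))
Right:  r((((o ⋆ o) ⋆ o) ⋆ o) ⋆ (o ⋆ r(s((m ⋆ (p ⋆ r(m)) ⋆ p ⋆ ((o ⋆ (o ⋆ p)) ⋆ p)) ⋆ o, r(m ⋆ (o ⋆ m)), o))))
  Descend into:  (((o ⋆ o) ⋆ o) ⋆ o) ⋆ (o ⋆ r(s((m ⋆ (p ⋆ r(m)) ⋆ p ⋆ ((o ⋆ (o ⋆ p)) ⋆ p)) ⋆ o, r(m ⋆ (o ⋆ m)), o)))
  Un-nest:  o ⋆ o ⋆ o ⋆ o ⋆ o ⋆ r(s((m ⋆ (p ⋆ r(m)) ⋆ p ⋆ ((o ⋆ (o ⋆ p)) ⋆ p)) ⋆ o, r(m ⋆ (o ⋆ m)), o))
  Simplify inside:  r(s((m ⋆ (p ⋆ r(m)) ⋆ p ⋆ ((o ⋆ (o ⋆ p)) ⋆ p)) ⋆ o, r(m ⋆ (o ⋆ m)), o))  →  r(s(m ⋆ p ⋆ p ⋆ p ⋆ p ⋆ r(m), r(m ⋆ m), o))
  Drop the unit:  drop o (×5)
  Sort arguments:  r(s(m ⋆ p ⋆ p ⋆ p ⋆ p ⋆ r(m), r(m ⋆ m), o))
  Put back:  r(r(s(m ⋆ p ⋆ p ⋆ p ⋆ p ⋆ r(m), r(m ⋆ m), o)))

Answer: no — r(r(s(r(m ⋆ m), m ⋆ p ⋆ p ⋆ p ⋆ p ⋆ r(m), o))) vs r(r(s(m ⋆ p ⋆ p ⋆ p ⋆ p ⋆ r(m), r(m ⋆ m), o)))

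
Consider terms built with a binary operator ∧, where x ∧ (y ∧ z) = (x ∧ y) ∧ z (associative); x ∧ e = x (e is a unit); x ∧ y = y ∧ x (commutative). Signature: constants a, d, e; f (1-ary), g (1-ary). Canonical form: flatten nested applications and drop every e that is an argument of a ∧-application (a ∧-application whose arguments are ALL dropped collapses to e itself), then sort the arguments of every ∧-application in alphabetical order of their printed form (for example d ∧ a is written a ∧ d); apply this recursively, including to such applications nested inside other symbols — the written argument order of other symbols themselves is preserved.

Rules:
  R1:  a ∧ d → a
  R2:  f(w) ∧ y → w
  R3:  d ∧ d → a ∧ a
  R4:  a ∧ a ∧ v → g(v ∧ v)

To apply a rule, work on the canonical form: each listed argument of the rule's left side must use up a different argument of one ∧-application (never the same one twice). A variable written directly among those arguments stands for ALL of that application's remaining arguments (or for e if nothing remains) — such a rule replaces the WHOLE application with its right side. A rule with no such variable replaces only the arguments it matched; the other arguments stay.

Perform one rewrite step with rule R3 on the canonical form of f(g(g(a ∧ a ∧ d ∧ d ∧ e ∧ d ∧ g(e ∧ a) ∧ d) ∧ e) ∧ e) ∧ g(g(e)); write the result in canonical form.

Canonical form:  f(g(g(a ∧ a ∧ d ∧ d ∧ d ∧ d ∧ g(a)))) ∧ g(g(e))
R3 matches:  uses d, d
New term:  f(g(g(a ∧ a ∧ a ∧ a ∧ d ∧ d ∧ g(a)))) ∧ g(g(e))

Answer: f(g(g(a ∧ a ∧ a ∧ a ∧ d ∧ d ∧ g(a)))) ∧ g(g(e))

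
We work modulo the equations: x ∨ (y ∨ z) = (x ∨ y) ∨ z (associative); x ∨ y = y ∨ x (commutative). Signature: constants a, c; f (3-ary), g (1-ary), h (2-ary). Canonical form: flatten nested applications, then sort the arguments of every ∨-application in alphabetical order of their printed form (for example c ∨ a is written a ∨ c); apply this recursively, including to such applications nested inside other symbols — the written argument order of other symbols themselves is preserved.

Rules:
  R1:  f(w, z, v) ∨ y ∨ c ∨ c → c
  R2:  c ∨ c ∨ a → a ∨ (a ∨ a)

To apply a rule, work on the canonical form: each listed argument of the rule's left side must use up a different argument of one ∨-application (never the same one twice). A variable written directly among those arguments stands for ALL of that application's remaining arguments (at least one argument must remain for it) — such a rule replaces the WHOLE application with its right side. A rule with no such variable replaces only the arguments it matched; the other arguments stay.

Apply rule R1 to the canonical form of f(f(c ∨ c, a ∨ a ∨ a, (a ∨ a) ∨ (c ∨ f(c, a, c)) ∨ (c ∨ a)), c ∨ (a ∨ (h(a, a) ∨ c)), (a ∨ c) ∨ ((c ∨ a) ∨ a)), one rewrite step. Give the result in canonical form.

Canonical form:  f(f(c ∨ c, a ∨ a ∨ a, a ∨ a ∨ a ∨ c ∨ c ∨ f(c, a, c)), a ∨ c ∨ c ∨ h(a, a), a ∨ a ∨ a ∨ c ∨ c)
Match R1:  consume c, c, f(c, a, c);  v := c, w := c, y := a ∨ a ∨ a, z := a
Every leftover argument binds to the variable; the entire application is replaced.
Result:  f(f(c ∨ c, a ∨ a ∨ a, c), a ∨ c ∨ c ∨ h(a, a), a ∨ a ∨ a ∨ c ∨ c)

Answer: f(f(c ∨ c, a ∨ a ∨ a, c), a ∨ c ∨ c ∨ h(a, a), a ∨ a ∨ a ∨ c ∨ c)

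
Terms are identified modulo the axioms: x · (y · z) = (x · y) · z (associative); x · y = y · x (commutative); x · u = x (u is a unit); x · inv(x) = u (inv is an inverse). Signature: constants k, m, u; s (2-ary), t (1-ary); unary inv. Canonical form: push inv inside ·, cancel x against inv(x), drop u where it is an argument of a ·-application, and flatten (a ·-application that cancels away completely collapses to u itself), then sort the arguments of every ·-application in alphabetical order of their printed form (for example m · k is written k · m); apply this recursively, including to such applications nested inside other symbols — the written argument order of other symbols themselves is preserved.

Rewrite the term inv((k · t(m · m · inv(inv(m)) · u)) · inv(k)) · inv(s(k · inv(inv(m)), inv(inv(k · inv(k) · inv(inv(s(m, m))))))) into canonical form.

Push inv inside:  distribute inv over · and collapse double inv
Cancel inverse pairs:  k cancels
Collect terms:  inv(t(m · m · m)) · inv(s(k · m, s(m, m)))
Sort:  inv(s(k · m, s(m, m))) · inv(t(m · m · m))

Answer: inv(s(k · m, s(m, m))) · inv(t(m · m · m))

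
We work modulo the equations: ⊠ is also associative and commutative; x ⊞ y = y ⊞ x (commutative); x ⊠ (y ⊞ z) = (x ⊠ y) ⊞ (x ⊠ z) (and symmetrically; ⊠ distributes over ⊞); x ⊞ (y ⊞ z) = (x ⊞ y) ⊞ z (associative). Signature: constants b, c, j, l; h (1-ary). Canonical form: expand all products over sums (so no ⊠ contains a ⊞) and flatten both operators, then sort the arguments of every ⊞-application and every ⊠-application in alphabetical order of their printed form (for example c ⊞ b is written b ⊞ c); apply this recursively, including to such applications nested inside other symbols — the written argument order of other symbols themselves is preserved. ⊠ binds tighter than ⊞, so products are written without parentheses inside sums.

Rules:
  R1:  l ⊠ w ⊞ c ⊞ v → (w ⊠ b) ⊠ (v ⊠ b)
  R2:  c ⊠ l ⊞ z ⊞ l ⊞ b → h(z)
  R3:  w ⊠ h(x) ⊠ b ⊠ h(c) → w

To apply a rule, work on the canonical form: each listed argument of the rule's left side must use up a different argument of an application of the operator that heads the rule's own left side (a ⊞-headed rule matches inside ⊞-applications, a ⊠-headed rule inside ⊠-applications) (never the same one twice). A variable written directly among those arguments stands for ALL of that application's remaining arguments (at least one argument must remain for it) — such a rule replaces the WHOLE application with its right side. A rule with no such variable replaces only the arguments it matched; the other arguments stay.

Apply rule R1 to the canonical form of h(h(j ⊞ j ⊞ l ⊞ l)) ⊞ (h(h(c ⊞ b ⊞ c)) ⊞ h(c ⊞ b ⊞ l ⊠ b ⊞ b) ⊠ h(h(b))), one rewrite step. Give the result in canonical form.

Canonical form:  h(b ⊞ b ⊞ b ⊠ l ⊞ c) ⊠ h(h(b)) ⊞ h(h(b ⊞ c ⊞ c)) ⊞ h(h(j ⊞ j ⊞ l ⊞ l))
R1 matches:  uses b ⊠ l, c;  v := b ⊞ b, w := b
Every leftover argument binds to the variable; the entire application is replaced.
Giving:  h(b ⊠ b ⊠ b ⊠ b ⊞ b ⊠ b ⊠ b ⊠ b) ⊠ h(h(b)) ⊞ h(h(b ⊞ c ⊞ c)) ⊞ h(h(j ⊞ j ⊞ l ⊞ l))

Answer: h(b ⊠ b ⊠ b ⊠ b ⊞ b ⊠ b ⊠ b ⊠ b) ⊠ h(h(b)) ⊞ h(h(b ⊞ c ⊞ c)) ⊞ h(h(j ⊞ j ⊞ l ⊞ l))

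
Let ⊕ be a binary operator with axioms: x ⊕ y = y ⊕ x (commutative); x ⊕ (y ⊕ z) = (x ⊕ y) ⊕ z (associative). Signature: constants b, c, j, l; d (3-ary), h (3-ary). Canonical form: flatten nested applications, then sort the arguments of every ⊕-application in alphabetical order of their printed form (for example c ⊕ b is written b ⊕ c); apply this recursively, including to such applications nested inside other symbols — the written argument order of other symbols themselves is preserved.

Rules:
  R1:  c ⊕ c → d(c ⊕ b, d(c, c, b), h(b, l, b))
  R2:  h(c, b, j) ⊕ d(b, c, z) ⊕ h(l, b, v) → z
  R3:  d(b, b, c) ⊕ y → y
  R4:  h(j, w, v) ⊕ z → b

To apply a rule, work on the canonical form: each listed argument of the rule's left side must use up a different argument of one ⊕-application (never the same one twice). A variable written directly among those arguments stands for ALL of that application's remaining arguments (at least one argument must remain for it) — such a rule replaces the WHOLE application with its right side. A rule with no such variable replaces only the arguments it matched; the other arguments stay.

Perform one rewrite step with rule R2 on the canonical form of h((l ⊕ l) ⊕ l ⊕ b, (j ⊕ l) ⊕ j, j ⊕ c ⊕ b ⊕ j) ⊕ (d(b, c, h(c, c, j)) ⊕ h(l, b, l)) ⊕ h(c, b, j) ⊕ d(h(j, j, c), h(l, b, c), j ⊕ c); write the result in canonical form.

Answer: d(h(j, j, c), h(l, b, c), c ⊕ j) ⊕ h(b ⊕ l ⊕ l ⊕ l, j ⊕ j ⊕ l, b ⊕ c ⊕ j ⊕ j) ⊕ h(c, c, j)

Derivation:
Canonical form:  d(b, c, h(c, c, j)) ⊕ d(h(j, j, c), h(l, b, c), c ⊕ j) ⊕ h(b ⊕ l ⊕ l ⊕ l, j ⊕ j ⊕ l, b ⊕ c ⊕ j ⊕ j) ⊕ h(c, b, j) ⊕ h(l, b, l)
Apply R2:  consuming d(b, c, h(c, c, j)), h(c, b, j), h(l, b, l);  v := l, z := h(c, c, j)
Giving:  d(h(j, j, c), h(l, b, c), c ⊕ j) ⊕ h(b ⊕ l ⊕ l ⊕ l, j ⊕ j ⊕ l, b ⊕ c ⊕ j ⊕ j) ⊕ h(c, c, j)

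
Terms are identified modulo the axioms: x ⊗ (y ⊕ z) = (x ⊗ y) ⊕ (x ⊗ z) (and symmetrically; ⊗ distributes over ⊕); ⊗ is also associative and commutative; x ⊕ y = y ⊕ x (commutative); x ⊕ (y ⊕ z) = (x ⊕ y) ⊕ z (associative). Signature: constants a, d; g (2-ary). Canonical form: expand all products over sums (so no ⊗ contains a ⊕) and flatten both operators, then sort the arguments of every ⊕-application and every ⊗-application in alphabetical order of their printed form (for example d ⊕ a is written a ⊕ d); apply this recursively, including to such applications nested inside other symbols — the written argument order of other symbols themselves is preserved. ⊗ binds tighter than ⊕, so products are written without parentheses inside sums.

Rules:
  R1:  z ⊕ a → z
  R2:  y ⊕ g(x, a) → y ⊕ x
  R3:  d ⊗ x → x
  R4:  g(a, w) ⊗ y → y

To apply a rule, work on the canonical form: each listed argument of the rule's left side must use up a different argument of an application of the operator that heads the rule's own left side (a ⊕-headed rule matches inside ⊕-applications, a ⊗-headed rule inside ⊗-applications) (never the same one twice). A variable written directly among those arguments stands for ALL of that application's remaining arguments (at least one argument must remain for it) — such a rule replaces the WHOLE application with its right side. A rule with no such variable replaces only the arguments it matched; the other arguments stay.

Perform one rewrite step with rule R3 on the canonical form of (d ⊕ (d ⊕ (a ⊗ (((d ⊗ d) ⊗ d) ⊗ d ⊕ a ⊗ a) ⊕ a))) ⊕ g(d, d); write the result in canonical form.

Answer: a ⊕ a ⊗ a ⊗ a ⊕ a ⊗ d ⊗ d ⊗ d ⊕ d ⊕ d ⊕ g(d, d)

Derivation:
Canonical form:  a ⊕ a ⊗ a ⊗ a ⊕ a ⊗ d ⊗ d ⊗ d ⊗ d ⊕ d ⊕ d ⊕ g(d, d)
R3 matches:  uses d;  x := a ⊗ d ⊗ d ⊗ d
The extension variable absorbs all remaining arguments, so the whole application is rewritten.
Giving:  a ⊕ a ⊗ a ⊗ a ⊕ a ⊗ d ⊗ d ⊗ d ⊕ d ⊕ d ⊕ g(d, d)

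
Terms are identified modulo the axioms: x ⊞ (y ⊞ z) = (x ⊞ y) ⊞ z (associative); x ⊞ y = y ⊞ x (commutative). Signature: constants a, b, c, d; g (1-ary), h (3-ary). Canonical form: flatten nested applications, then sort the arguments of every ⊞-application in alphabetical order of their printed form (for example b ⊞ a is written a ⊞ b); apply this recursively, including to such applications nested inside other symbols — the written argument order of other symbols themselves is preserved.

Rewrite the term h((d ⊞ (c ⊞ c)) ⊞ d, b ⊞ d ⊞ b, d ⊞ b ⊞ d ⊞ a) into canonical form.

Answer: h(c ⊞ c ⊞ d ⊞ d, b ⊞ b ⊞ d, a ⊞ b ⊞ d ⊞ d)

Derivation:
Work inside:  (d ⊞ (c ⊞ c)) ⊞ d
Merge nested applications:  d ⊞ c ⊞ c ⊞ d
Order the arguments:  c ⊞ c ⊞ d ⊞ d
Put back:  h(c ⊞ c ⊞ d ⊞ d, b ⊞ b ⊞ d, a ⊞ b ⊞ d ⊞ d)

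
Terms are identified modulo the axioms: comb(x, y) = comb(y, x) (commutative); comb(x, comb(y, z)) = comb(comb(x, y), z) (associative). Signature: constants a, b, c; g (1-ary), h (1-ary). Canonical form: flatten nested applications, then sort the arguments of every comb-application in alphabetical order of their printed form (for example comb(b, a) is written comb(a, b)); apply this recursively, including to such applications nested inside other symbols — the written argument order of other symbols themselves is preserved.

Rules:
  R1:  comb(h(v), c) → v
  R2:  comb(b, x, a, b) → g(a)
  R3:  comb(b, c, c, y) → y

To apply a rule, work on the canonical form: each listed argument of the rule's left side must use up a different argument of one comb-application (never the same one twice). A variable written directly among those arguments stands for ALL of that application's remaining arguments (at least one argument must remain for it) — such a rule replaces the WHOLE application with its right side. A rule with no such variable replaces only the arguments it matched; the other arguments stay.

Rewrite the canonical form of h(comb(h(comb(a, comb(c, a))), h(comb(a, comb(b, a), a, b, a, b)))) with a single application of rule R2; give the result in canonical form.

Answer: h(comb(h(comb(a, a, c)), h(g(a))))

Derivation:
Canonical form:  h(comb(h(comb(a, a, a, a, b, b, b)), h(comb(a, a, c))))
Apply R2:  consuming a, b, b;  x := comb(a, a, a, b)
The variable takes the whole remainder — replace the entire application.
New term:  h(comb(h(comb(a, a, c)), h(g(a))))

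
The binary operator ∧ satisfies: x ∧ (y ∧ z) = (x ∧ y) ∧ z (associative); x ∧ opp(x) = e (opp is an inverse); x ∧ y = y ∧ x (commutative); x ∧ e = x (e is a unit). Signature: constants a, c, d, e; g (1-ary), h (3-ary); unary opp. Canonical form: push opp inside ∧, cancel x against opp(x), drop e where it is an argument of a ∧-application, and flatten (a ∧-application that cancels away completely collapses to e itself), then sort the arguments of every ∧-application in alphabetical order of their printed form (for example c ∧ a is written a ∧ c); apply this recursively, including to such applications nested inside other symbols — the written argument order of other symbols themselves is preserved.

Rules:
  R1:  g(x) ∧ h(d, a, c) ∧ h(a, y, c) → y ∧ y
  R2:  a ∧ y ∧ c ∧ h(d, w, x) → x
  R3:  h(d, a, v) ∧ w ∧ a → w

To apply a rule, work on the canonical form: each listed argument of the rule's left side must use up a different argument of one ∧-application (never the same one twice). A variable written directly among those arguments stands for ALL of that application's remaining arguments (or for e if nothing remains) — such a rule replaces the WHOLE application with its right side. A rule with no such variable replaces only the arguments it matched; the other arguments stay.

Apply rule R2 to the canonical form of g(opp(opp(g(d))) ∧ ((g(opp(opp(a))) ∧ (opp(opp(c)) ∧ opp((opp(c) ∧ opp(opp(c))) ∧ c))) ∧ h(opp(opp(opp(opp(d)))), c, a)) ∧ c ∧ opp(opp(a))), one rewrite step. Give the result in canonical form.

Canonical form:  g(a ∧ c ∧ g(a) ∧ g(d) ∧ h(d, c, a))
Match R2:  consume a, c, h(d, c, a);  w := c, x := a, y := g(a) ∧ g(d)
Every leftover argument binds to the variable; the entire application is replaced.
Result:  g(a)

Answer: g(a)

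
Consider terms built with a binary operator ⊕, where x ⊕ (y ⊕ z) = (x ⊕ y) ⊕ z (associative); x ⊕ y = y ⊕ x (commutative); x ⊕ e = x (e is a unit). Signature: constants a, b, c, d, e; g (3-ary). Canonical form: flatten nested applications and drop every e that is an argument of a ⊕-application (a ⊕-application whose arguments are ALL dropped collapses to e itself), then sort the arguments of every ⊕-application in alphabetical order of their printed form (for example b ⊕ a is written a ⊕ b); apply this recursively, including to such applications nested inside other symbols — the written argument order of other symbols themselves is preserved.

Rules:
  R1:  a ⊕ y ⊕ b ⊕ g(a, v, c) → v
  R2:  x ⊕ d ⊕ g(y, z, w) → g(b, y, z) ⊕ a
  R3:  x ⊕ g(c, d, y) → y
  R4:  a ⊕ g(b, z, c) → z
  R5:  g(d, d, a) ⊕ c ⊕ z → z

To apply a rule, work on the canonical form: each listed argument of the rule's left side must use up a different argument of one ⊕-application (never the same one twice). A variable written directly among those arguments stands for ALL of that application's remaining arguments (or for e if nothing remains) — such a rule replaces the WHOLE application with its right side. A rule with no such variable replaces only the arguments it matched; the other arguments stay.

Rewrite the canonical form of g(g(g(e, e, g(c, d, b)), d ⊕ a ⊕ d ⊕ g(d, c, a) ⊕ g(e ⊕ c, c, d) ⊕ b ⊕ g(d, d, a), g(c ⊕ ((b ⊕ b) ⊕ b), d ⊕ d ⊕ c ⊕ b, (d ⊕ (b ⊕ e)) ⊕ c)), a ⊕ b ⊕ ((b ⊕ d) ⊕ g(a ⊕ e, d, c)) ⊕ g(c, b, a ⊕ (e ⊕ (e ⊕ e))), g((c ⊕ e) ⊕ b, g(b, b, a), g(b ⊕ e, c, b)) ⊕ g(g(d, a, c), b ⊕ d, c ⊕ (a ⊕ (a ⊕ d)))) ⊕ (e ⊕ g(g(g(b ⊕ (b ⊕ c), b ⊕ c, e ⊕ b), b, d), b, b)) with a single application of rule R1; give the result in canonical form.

Answer: g(g(g(b ⊕ b ⊕ c, b ⊕ c, b), b, d), b, b) ⊕ g(g(g(e, e, g(c, d, b)), a ⊕ b ⊕ d ⊕ d ⊕ g(c, c, d) ⊕ g(d, c, a) ⊕ g(d, d, a), g(b ⊕ b ⊕ b ⊕ c, b ⊕ c ⊕ d ⊕ d, b ⊕ c ⊕ d)), d, g(b ⊕ c, g(b, b, a), g(b, c, b)) ⊕ g(g(d, a, c), b ⊕ d, a ⊕ a ⊕ c ⊕ d))

Derivation:
Canonical form:  g(g(g(b ⊕ b ⊕ c, b ⊕ c, b), b, d), b, b) ⊕ g(g(g(e, e, g(c, d, b)), a ⊕ b ⊕ d ⊕ d ⊕ g(c, c, d) ⊕ g(d, c, a) ⊕ g(d, d, a), g(b ⊕ b ⊕ b ⊕ c, b ⊕ c ⊕ d ⊕ d, b ⊕ c ⊕ d)), a ⊕ b ⊕ b ⊕ d ⊕ g(a, d, c) ⊕ g(c, b, a), g(b ⊕ c, g(b, b, a), g(b, c, b)) ⊕ g(g(d, a, c), b ⊕ d, a ⊕ a ⊕ c ⊕ d))
R1 matches:  uses a, b, g(a, d, c);  v := d, y := b ⊕ d ⊕ g(c, b, a)
Every leftover argument binds to the variable; the entire application is replaced.
Result:  g(g(g(b ⊕ b ⊕ c, b ⊕ c, b), b, d), b, b) ⊕ g(g(g(e, e, g(c, d, b)), a ⊕ b ⊕ d ⊕ d ⊕ g(c, c, d) ⊕ g(d, c, a) ⊕ g(d, d, a), g(b ⊕ b ⊕ b ⊕ c, b ⊕ c ⊕ d ⊕ d, b ⊕ c ⊕ d)), d, g(b ⊕ c, g(b, b, a), g(b, c, b)) ⊕ g(g(d, a, c), b ⊕ d, a ⊕ a ⊕ c ⊕ d))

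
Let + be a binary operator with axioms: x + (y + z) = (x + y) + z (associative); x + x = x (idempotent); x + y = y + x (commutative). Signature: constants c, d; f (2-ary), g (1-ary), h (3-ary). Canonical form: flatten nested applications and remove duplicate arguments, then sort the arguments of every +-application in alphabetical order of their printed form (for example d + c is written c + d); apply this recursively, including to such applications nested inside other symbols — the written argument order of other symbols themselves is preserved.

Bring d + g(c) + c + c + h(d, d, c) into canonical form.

Answer: c + d + g(c) + h(d, d, c)

Derivation:
Idempotence:  drop duplicate c
Order the arguments:  c + d + g(c) + h(d, d, c)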